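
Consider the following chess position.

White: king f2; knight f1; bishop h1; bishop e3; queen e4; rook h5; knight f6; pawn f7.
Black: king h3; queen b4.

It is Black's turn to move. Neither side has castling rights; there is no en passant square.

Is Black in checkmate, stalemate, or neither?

checkmate

Black to move; black king on h3.
In check: yes, from the white rook on h5.
King squares — g2: attacked by Bh1; h2: attacked by Nf1; g3: attacked by Nf1; g4: attacked by Qe4; h4: attacked by Qe4.
Legal moves for Black: none.
In check with no legal moves → checkmate.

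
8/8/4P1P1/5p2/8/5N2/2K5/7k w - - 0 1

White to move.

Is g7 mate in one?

no

After g7: black king on h1; in check: no.
Black is not in check, so this cannot be checkmate.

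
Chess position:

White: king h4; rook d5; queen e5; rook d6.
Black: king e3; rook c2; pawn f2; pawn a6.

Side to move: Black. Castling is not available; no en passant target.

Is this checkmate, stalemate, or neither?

neither

Black to move; black king on e3.
In check: yes, from the white queen on e5.
King squares — d2: attacked by Rd5; e2: attacked by Qe5; f2: own pawn; d3: attacked by Rd5; f3: available; d4: attacked by Rd5; e4: attacked by Qe5; f4: attacked by Qe5.
Legal moves for Black: Kf3.
Black is in check but has 1 legal move → neither.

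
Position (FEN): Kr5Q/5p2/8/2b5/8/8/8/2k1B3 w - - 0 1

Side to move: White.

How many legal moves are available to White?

White to move; king on a8.
In check: yes, from the black rook on b8.
Legal moves: Kxb8, Qxb8.
Count: 2.

2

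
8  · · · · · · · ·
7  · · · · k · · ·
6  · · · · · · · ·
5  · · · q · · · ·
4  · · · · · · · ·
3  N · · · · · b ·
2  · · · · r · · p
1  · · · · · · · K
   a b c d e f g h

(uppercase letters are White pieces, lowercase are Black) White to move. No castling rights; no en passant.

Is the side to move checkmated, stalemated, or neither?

White to move; white king on h1.
In check: yes, from the black queen on d5.
King squares — g1: attacked by Ph2; g2: attacked by Re2; h2: attacked by Re2.
Legal moves for White: none.
In check with no legal moves → checkmate.

checkmate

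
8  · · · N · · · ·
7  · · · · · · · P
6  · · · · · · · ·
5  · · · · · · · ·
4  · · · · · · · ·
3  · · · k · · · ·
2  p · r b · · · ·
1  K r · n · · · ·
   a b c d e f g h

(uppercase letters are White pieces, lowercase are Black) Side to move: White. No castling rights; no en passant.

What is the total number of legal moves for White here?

0

White to move; king on a1.
In check: yes, from the black rook on b1.
Legal moves: none.
Count: 0.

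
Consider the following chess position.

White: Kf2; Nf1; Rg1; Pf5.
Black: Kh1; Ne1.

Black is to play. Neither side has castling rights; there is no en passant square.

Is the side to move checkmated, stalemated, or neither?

checkmate

Black to move; black king on h1.
In check: yes, from the white rook on g1.
King squares — g1: attacked by Kf2; g2: attacked by Rg1; h2: attacked by Nf1.
Legal moves for Black: none.
In check with no legal moves → checkmate.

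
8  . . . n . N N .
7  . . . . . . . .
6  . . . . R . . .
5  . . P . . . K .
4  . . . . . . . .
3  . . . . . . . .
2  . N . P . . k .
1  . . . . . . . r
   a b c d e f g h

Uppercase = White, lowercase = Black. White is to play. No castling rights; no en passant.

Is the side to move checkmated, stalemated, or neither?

neither

White to move; white king on g5.
In check: no.
Legal moves for White include: Ne7, Nh6, Nf6, Nh7, Nd7, Ng6, Re8, Re7, Rh6, Rg6, Rf6, Rd6, Rc6, Rb6, Ra6, Re5, Re4, Re3, ... (list truncated; more exist).
White has legal moves and is not in check → neither.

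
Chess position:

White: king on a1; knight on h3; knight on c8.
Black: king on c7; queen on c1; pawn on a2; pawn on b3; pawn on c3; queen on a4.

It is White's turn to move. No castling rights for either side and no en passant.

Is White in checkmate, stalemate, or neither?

White to move; white king on a1.
In check: yes, from the black queen on c1.
King squares — b1: attacked by Qc1; a2: attacked by Pb3; b2: attacked by Qc1.
Legal moves for White: none.
In check with no legal moves → checkmate.

checkmate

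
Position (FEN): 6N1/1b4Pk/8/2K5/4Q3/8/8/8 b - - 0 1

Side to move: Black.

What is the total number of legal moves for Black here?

3

Black to move; king on h7.
In check: yes, from the white queen on e4.
Legal moves: Kxg8, Kxg7, Bxe4.
Count: 3.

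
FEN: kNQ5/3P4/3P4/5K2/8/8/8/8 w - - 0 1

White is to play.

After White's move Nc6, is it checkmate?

After Nc6: black king on a8; in check: yes, from the white queen on c8.
King squares — a7: attacked by Nc6; b7: attacked by Qc8; b8: attacked by Nc6.
Black has no legal moves → checkmate.

yes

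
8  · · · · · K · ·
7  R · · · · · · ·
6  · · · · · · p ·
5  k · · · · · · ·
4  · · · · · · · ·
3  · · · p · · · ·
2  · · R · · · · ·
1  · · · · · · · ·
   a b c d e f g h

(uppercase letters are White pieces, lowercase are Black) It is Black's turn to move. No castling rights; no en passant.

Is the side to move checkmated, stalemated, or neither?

Black to move; black king on a5.
In check: yes, from the white rook on a7.
Legal moves for Black: Kb6, Kb5, Kb4.
Black is in check but has 3 legal moves → neither.

neither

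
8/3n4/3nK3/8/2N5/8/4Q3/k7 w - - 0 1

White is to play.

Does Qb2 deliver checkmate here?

yes

After Qb2: black king on a1; in check: yes, from the white queen on b2.
King squares — b1: attacked by Qb2; a2: attacked by Qb2; b2: attacked by Nc4.
Black has no legal moves → checkmate.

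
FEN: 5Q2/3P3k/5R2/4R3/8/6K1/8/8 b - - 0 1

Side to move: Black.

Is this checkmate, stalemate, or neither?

Black to move; black king on h7.
In check: no.
King squares — g6: attacked by Rf6; h6: attacked by Rf6; g7: attacked by Qf8; g8: attacked by Qf8; h8: attacked by Qf8.
Legal moves for Black: none.
Not in check and no legal moves → stalemate.

stalemate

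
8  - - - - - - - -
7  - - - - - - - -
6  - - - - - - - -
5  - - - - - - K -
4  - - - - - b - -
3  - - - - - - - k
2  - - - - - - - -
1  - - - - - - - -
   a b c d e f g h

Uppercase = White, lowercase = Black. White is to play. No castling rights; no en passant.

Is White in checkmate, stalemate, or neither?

neither

White to move; white king on g5.
In check: yes, from the black bishop on f4.
King squares — f4: available; g4: attacked by Kh3; h4: attacked by Kh3; f5: available; h5: available; f6: available; g6: available; h6: attacked by Bf4.
Legal moves for White: Kg6, Kf6, Kh5, Kf5, Kxf4.
White is in check but has 5 legal moves → neither.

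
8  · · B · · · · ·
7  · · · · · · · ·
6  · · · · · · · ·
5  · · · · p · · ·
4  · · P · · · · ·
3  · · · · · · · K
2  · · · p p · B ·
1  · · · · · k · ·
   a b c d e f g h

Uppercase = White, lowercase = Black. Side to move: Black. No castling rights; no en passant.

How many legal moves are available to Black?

3

Black to move; king on f1.
In check: yes, from the white bishop on g2.
Legal moves: Kf2, Kg1, Ke1.
Count: 3.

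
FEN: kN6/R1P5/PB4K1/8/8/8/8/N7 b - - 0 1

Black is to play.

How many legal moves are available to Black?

Black to move; king on a8.
In check: yes, from the white rook on a7.
Legal moves: none.
Count: 0.

0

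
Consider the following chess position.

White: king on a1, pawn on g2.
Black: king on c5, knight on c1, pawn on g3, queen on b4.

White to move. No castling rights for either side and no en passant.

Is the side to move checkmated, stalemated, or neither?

White to move; white king on a1.
In check: no.
King squares — b1: attacked by Qb4; a2: attacked by Nc1; b2: attacked by Qb4.
Legal moves for White: none.
Not in check and no legal moves → stalemate.

stalemate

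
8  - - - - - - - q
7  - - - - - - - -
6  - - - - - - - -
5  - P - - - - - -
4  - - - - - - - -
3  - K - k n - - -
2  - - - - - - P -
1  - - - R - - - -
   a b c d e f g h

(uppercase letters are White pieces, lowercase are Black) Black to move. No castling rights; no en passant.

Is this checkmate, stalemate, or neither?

neither

Black to move; black king on d3.
In check: yes, from the white rook on d1.
King squares — c2: attacked by Kb3; d2: attacked by Rd1; e2: available; c3: attacked by Kb3; e3: own knight; c4: attacked by Kb3; d4: attacked by Rd1; e4: available.
Legal moves for Black: Ke4, Ke2, Nxd1.
Black is in check but has 3 legal moves → neither.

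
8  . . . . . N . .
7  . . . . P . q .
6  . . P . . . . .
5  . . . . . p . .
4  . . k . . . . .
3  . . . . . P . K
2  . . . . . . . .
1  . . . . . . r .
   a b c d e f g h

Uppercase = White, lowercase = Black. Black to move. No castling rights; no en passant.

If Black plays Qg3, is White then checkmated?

After Qg3: white king on h3; in check: yes, from the black queen on g3.
King squares — g2: attacked by Rg1; h2: attacked by Qg3; g3: attacked by Rg1; g4: attacked by Qg3; h4: attacked by Qg3.
White has no legal moves → checkmate.

yes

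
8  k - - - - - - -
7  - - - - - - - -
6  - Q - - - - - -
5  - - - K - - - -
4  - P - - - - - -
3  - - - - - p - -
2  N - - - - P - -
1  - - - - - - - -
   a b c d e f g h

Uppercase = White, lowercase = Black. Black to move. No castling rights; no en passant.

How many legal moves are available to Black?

0

Black to move; king on a8.
In check: no.
Legal moves: none.
Count: 0.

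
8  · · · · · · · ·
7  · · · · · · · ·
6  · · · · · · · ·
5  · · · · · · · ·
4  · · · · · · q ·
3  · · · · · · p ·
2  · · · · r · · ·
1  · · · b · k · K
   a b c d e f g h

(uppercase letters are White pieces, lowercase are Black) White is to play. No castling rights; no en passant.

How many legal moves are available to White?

White to move; king on h1.
In check: no.
Legal moves: none.
Count: 0.

0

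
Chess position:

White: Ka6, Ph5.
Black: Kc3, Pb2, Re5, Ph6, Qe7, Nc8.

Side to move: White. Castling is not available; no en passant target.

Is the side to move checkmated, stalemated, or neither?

White to move; white king on a6.
In check: no.
King squares — a5: attacked by Re5; b5: attacked by Re5; b6: attacked by Nc8; a7: attacked by Qe7; b7: attacked by Qe7.
Legal moves for White: none.
Not in check and no legal moves → stalemate.

stalemate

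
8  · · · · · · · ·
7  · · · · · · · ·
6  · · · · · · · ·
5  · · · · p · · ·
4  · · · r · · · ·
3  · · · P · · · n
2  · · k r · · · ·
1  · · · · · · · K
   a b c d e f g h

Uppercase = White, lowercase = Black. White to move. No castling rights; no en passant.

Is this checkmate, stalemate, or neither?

stalemate

White to move; white king on h1.
In check: no.
King squares — g1: attacked by Nh3; g2: attacked by Rd2; h2: attacked by Rd2.
Legal moves for White: none.
Not in check and no legal moves → stalemate.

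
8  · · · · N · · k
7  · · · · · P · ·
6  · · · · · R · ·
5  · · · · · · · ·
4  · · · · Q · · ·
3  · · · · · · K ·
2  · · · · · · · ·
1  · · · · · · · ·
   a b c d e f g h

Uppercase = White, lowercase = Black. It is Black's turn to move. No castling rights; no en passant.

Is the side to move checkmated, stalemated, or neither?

stalemate

Black to move; black king on h8.
In check: no.
King squares — g7: attacked by Ne8; h7: attacked by Qe4; g8: attacked by Pf7.
Legal moves for Black: none.
Not in check and no legal moves → stalemate.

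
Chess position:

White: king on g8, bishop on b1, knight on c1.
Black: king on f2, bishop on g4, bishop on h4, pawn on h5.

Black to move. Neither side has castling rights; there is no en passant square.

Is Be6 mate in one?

After Be6: white king on g8; in check: yes, from the black bishop on e6.
White has 4 legal replies: Kh8, Kf8, Kh7, Kg7.
In check but a legal move exists → not checkmate.

no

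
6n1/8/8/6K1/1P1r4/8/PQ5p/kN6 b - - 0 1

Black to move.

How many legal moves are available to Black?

1

Black to move; king on a1.
In check: yes, from the white queen on b2.
Legal moves: Kxb2.
Count: 1.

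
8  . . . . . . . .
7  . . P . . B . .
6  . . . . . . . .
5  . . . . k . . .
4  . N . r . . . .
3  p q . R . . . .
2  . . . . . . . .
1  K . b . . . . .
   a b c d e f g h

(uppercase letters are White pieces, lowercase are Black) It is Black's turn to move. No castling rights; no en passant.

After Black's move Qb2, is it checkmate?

yes

After Qb2: white king on a1; in check: yes, from the black queen on b2.
King squares — b1: attacked by Qb2; a2: attacked by Qb2; b2: attacked by Bc1.
White has no legal moves → checkmate.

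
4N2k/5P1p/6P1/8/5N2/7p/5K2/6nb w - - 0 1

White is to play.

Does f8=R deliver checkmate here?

After f8=R: black king on h8; in check: yes, from the white rook on f8.
King squares — g7: attacked by Ne8; h7: own pawn; g8: attacked by Rf8.
Black has no legal moves → checkmate.

yes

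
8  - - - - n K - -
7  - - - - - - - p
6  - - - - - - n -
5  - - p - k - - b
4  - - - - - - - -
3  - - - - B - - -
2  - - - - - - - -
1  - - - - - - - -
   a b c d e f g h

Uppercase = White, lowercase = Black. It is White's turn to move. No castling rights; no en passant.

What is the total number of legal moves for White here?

White to move; king on f8.
In check: yes, from the black knight on g6.
Legal moves: Kg8, Kxe8, Kf7.
Count: 3.

3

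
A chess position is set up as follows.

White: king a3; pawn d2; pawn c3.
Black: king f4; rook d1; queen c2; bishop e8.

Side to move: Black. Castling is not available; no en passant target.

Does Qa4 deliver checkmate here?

After Qa4: white king on a3; in check: yes, from the black queen on a4.
White has 1 legal reply: Kb2.
In check but a legal move exists → not checkmate.

no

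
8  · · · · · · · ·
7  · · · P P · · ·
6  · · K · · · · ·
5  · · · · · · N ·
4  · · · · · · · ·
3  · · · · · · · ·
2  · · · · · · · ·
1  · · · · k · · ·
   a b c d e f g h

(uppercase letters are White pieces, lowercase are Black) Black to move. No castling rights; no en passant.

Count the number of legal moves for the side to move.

5

Black to move; king on e1.
In check: no.
Legal moves: Kf2, Ke2, Kd2, Kf1, Kd1.
Count: 5.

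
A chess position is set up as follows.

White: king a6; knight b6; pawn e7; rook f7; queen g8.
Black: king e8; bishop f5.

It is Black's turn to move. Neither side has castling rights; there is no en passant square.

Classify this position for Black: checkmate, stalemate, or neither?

checkmate

Black to move; black king on e8.
In check: yes, from the white queen on g8.
King squares — d7: attacked by Nb6; e7: attacked by Rf7; f7: attacked by Qg8; d8: attacked by Pe7; f8: attacked by Pe7.
Legal moves for Black: none.
In check with no legal moves → checkmate.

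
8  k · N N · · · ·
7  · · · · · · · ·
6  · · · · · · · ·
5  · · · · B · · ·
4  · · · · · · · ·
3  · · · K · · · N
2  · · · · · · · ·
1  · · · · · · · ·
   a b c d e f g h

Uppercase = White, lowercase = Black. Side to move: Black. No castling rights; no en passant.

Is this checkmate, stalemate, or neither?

Black to move; black king on a8.
In check: no.
King squares — a7: attacked by Nc8; b7: attacked by Nd8; b8: attacked by Be5.
Legal moves for Black: none.
Not in check and no legal moves → stalemate.

stalemate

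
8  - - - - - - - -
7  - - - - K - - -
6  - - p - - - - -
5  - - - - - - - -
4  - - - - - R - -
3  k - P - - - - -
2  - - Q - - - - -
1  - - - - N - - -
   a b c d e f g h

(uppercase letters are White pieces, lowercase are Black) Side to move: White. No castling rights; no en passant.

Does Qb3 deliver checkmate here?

no

After Qb3: black king on a3; in check: yes, from the white queen on b3.
Black has 1 legal reply: Kxb3.
In check but a legal move exists → not checkmate.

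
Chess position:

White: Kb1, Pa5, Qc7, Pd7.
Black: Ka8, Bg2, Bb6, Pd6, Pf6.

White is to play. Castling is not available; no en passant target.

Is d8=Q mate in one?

yes

After d8=Q: black king on a8; in check: yes, from the white queen on d8.
King squares — a7: attacked by Qc7; b7: attacked by Qc7; b8: attacked by Qc7.
Black has no legal moves → checkmate.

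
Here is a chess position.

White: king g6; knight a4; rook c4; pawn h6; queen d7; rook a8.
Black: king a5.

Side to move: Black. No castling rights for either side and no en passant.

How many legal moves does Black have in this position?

Black to move; king on a5.
In check: yes, from the white rook on a8.
Legal moves: none.
Count: 0.

0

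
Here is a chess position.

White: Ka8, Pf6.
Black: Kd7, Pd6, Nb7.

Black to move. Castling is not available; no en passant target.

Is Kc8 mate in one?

no

After Kc8: white king on a8; in check: no.
White is not in check, so this cannot be checkmate.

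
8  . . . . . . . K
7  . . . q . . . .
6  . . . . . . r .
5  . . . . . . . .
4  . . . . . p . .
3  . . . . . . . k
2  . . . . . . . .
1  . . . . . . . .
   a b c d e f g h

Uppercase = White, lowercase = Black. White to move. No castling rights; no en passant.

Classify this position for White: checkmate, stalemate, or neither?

stalemate

White to move; white king on h8.
In check: no.
King squares — g7: attacked by Rg6; h7: attacked by Qd7; g8: attacked by Rg6.
Legal moves for White: none.
Not in check and no legal moves → stalemate.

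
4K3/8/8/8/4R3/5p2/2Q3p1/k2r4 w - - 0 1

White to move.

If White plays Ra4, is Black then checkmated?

After Ra4: black king on a1; in check: yes, from the white rook on a4.
King squares — b1: attacked by Qc2; a2: attacked by Qc2; b2: attacked by Qc2.
Black has no legal moves → checkmate.

yes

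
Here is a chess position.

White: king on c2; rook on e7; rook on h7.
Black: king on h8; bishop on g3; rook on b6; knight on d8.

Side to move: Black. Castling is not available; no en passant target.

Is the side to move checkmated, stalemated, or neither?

neither

Black to move; black king on h8.
In check: yes, from the white rook on h7.
Legal moves for Black: Kg8.
Black is in check but has 1 legal move → neither.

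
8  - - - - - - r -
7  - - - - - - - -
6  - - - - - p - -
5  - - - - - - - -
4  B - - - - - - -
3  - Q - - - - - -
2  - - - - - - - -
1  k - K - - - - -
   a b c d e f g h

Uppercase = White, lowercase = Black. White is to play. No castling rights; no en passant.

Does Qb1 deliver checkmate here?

yes

After Qb1: black king on a1; in check: yes, from the white queen on b1.
King squares — b1: attacked by Kc1; a2: attacked by Qb1; b2: attacked by Qb1.
Black has no legal moves → checkmate.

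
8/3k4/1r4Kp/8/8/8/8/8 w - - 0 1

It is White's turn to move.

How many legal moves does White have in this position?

5

White to move; king on g6.
In check: yes, from the black rook on b6.
Legal moves: Kh7, Kg7, Kf7, Kh5, Kf5.
Count: 5.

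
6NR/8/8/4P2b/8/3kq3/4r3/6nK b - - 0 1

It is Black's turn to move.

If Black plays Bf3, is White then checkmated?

After Bf3: white king on h1; in check: yes, from the black bishop on f3.
King squares — g1: attacked by Qe3; g2: attacked by Re2; h2: attacked by Re2.
White has no legal moves → checkmate.

yes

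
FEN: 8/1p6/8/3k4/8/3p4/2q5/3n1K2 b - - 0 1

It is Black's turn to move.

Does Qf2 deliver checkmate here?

yes

After Qf2: white king on f1; in check: yes, from the black queen on f2.
King squares — e1: attacked by Qf2; g1: attacked by Qf2; e2: attacked by Qf2; f2: attacked by Nd1; g2: attacked by Qf2.
White has no legal moves → checkmate.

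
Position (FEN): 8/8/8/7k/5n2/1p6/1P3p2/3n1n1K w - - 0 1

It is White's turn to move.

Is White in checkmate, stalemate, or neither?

stalemate

White to move; white king on h1.
In check: no.
King squares — g1: attacked by Pf2; g2: attacked by Nf4; h2: attacked by Nf1.
Legal moves for White: none.
Not in check and no legal moves → stalemate.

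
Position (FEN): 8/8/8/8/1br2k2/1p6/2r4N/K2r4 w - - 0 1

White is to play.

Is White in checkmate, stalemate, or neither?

checkmate

White to move; white king on a1.
In check: yes, from the black rook on d1.
King squares — b1: attacked by Rd1; a2: attacked by Rc2; b2: attacked by Rc2.
Legal moves for White: none.
In check with no legal moves → checkmate.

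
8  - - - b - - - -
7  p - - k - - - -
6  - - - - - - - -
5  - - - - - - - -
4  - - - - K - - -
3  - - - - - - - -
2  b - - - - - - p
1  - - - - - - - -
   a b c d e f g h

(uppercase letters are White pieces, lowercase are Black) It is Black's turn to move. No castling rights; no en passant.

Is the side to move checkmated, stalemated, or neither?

neither

Black to move; black king on d7.
In check: no.
Legal moves for Black include: Be7, Bc7, Bf6, Bb6, Bg5, Ba5, Bh4, Ke8, Kc8, Ke7, Kc7, Ke6, Kd6, Kc6, Bg8, Bf7, Be6, Bd5+, ... (list truncated; more exist).
Black has legal moves and is not in check → neither.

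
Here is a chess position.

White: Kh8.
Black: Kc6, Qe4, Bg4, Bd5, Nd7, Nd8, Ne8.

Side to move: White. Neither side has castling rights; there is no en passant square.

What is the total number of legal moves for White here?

White to move; king on h8.
In check: no.
Legal moves: none.
Count: 0.

0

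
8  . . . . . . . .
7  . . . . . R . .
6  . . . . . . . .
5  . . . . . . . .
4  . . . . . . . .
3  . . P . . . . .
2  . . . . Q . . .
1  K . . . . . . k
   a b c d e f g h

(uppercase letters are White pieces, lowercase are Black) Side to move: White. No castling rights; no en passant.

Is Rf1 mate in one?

yes

After Rf1: black king on h1; in check: yes, from the white rook on f1.
King squares — g1: attacked by Rf1; g2: attacked by Qe2; h2: attacked by Qe2.
Black has no legal moves → checkmate.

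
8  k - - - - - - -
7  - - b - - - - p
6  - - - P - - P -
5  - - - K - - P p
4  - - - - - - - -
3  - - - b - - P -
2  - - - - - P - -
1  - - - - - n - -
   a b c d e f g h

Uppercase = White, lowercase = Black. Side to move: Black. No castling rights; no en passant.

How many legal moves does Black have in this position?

24

Black to move; king on a8.
In check: no.
Legal moves: Kb8, Kb7, Ka7, Bd8, Bb8, Bxd6, Bb6, Ba5, Bxg6, Ba6, Bf5, Bb5, Be4+, Bc4+, Be2, Bc2, Bb1, Nxg3, Ne3+, Nh2, Nd2, hxg6, h6, h4.
Count: 24.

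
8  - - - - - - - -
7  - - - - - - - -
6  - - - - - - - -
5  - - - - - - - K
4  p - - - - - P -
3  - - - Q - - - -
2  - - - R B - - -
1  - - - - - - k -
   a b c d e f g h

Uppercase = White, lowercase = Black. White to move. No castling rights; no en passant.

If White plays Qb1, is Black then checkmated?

no

After Qb1: black king on g1; in check: yes, from the white queen on b1.
Black has 3 legal replies: Kh2, Kg2, Kf2.
In check but a legal move exists → not checkmate.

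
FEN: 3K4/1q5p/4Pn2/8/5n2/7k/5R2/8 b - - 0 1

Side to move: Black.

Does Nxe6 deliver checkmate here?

After Nxe6: white king on d8; in check: yes, from the black knight on e6.
King squares — c7: attacked by Ne6; d7: attacked by Nf6; e7: attacked by Qb7; c8: attacked by Qb7; e8: attacked by Nf6.
White has no legal moves → checkmate.

yes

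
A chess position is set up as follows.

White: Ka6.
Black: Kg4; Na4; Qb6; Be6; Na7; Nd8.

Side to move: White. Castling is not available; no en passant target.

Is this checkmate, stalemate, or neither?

checkmate

White to move; white king on a6.
In check: yes, from the black queen on b6.
King squares — a5: attacked by Qb6; b5: attacked by Qb6; b6: attacked by Na4; a7: attacked by Qb6; b7: attacked by Qb6.
Legal moves for White: none.
In check with no legal moves → checkmate.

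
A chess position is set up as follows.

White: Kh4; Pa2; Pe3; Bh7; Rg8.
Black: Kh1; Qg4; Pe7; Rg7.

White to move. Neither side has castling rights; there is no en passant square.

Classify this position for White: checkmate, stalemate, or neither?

White to move; white king on h4.
In check: yes, from the black queen on g4.
King squares — g3: attacked by Qg4; h3: attacked by Qg4; g4: attacked by Rg7; g5: attacked by Qg4; h5: attacked by Qg4.
Legal moves for White: none.
In check with no legal moves → checkmate.

checkmate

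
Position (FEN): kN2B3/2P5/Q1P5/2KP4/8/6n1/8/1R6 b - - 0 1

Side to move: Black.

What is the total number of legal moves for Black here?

Black to move; king on a8.
In check: yes, from the white queen on a6.
Legal moves: none.
Count: 0.

0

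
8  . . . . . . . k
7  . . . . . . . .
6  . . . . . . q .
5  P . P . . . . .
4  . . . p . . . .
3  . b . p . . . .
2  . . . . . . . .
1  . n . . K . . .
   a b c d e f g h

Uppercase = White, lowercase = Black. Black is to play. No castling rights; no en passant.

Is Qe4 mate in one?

After Qe4: white king on e1; in check: yes, from the black queen on e4.
White has 2 legal replies: Kf2, Kf1.
In check but a legal move exists → not checkmate.

no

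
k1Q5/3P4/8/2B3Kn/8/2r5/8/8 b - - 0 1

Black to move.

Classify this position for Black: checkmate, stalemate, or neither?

checkmate

Black to move; black king on a8.
In check: yes, from the white queen on c8.
King squares — a7: attacked by Bc5; b7: attacked by Qc8; b8: attacked by Qc8.
Legal moves for Black: none.
In check with no legal moves → checkmate.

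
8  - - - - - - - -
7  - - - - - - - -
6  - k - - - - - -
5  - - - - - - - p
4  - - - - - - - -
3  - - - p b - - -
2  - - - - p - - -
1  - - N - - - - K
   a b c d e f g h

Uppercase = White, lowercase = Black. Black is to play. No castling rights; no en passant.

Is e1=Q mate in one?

no

After e1=Q: white king on h1; in check: yes, from the black queen on e1.
White has 2 legal replies: Kh2, Kg2.
In check but a legal move exists → not checkmate.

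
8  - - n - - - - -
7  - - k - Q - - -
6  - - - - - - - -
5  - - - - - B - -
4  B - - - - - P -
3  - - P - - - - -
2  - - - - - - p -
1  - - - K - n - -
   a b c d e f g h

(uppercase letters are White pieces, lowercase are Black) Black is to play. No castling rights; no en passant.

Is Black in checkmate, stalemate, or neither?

Black to move; black king on c7.
In check: yes, from the white queen on e7.
King squares — b6: available; c6: attacked by Ba4; d6: attacked by Qe7; b7: attacked by Qe7; d7: attacked by Ba4; b8: available; c8: own knight; d8: attacked by Qe7.
Legal moves for Black: Kb8, Kb6, Nxe7.
Black is in check but has 3 legal moves → neither.

neither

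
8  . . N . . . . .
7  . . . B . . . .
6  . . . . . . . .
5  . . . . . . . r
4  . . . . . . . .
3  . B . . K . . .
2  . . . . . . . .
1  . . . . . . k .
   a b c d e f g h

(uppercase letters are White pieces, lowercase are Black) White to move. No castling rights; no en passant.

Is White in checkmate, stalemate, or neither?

neither

White to move; white king on e3.
In check: no.
Legal moves for White include: Ne7, Na7, Nd6, Nb6, Be8, Bde6, Bc6, Bf5, Bb5, Bg4, Bda4, Bh3, Kf4, Ke4, Kd4, Kf3, Kd3, Ke2, ... (list truncated; more exist).
White has legal moves and is not in check → neither.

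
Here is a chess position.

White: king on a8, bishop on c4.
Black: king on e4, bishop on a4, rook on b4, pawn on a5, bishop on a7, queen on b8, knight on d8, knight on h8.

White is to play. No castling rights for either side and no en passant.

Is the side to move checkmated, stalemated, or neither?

checkmate

White to move; white king on a8.
In check: yes, from the black queen on b8.
King squares — a7: attacked by Qb8; b7: attacked by Rb4; b8: attacked by Rb4.
Legal moves for White: none.
In check with no legal moves → checkmate.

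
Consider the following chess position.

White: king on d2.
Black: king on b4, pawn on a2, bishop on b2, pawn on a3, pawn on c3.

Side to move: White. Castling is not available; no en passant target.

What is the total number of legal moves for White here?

6

White to move; king on d2.
In check: yes, from the black pawn on c3.
Legal moves: Ke3, Kd3, Ke2, Kc2, Ke1, Kd1.
Count: 6.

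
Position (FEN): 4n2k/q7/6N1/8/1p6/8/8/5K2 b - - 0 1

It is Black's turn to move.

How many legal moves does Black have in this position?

Black to move; king on h8.
In check: yes, from the white knight on g6.
Legal moves: Kg8, Kh7, Kg7.
Count: 3.

3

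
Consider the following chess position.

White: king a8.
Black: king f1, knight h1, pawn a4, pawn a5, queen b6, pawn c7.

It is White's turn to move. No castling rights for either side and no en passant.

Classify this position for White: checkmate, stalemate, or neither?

stalemate

White to move; white king on a8.
In check: no.
King squares — a7: attacked by Qb6; b7: attacked by Qb6; b8: attacked by Qb6.
Legal moves for White: none.
Not in check and no legal moves → stalemate.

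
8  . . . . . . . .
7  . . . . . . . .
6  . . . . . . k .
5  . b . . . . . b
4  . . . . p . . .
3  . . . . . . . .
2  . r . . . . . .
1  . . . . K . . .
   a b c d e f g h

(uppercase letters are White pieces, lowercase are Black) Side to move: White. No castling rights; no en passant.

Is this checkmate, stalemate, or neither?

White to move; white king on e1.
In check: no.
King squares — d1: attacked by Bh5; f1: attacked by Bb5; d2: attacked by Rb2; e2: attacked by Rb2; f2: attacked by Rb2.
Legal moves for White: none.
Not in check and no legal moves → stalemate.

stalemate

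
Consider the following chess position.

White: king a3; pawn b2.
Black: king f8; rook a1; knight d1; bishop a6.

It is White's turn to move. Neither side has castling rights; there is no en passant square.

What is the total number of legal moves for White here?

2

White to move; king on a3.
In check: yes, from the black rook on a1.
Legal moves: Kb4, Kb3.
Count: 2.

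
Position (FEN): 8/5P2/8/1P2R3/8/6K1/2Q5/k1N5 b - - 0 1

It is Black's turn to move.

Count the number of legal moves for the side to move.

0

Black to move; king on a1.
In check: no.
Legal moves: none.
Count: 0.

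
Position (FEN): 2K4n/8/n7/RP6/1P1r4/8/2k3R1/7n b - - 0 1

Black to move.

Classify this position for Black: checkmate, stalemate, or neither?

Black to move; black king on c2.
In check: yes, from the white rook on g2.
King squares — b1: available; c1: available; d1: available; b2: attacked by Rg2; d2: attacked by Rg2; b3: available; c3: available; d3: available.
Legal moves for Black: Kd3, Kc3, Kb3, Kd1, Kc1, Kb1, Rd2, Nf2.
Black is in check but has 8 legal moves → neither.

neither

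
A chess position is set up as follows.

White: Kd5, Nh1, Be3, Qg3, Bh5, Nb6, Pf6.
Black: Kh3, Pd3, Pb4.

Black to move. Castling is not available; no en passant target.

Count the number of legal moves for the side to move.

0

Black to move; king on h3.
In check: yes, from the white queen on g3.
Legal moves: none.
Count: 0.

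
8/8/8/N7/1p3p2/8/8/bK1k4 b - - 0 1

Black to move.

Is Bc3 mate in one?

no

After Bc3: white king on b1; in check: no.
White is not in check, so this cannot be checkmate.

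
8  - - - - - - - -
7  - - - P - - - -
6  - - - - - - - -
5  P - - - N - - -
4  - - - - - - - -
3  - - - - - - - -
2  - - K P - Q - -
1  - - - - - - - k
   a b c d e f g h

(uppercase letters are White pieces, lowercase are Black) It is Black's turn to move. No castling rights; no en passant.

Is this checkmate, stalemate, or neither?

Black to move; black king on h1.
In check: no.
King squares — g1: attacked by Qf2; g2: attacked by Qf2; h2: attacked by Qf2.
Legal moves for Black: none.
Not in check and no legal moves → stalemate.

stalemate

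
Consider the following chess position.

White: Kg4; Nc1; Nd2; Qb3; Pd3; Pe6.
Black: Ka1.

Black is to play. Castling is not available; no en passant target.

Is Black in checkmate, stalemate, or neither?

stalemate

Black to move; black king on a1.
In check: no.
King squares — b1: attacked by Nd2; a2: attacked by Nc1; b2: attacked by Qb3.
Legal moves for Black: none.
Not in check and no legal moves → stalemate.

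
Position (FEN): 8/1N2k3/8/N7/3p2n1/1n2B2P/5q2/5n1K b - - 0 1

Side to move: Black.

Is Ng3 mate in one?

After Ng3: white king on h1; in check: yes, from the black knight on g3.
King squares — g1: attacked by Qf2; g2: attacked by Qf2; h2: attacked by Qf2.
White has no legal moves → checkmate.

yes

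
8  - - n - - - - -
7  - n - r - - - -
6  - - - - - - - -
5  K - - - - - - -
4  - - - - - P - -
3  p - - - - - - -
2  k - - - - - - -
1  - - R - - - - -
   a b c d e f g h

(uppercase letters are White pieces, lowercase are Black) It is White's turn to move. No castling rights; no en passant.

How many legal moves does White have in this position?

White to move; king on a5.
In check: yes, from the black knight on b7.
Legal moves: Ka6, Kb5, Kb4, Ka4.
Count: 4.

4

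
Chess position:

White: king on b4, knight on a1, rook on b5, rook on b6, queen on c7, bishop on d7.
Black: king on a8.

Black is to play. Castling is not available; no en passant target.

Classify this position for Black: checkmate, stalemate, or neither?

Black to move; black king on a8.
In check: no.
King squares — a7: attacked by Qc7; b7: attacked by Rb6; b8: attacked by Rb6.
Legal moves for Black: none.
Not in check and no legal moves → stalemate.

stalemate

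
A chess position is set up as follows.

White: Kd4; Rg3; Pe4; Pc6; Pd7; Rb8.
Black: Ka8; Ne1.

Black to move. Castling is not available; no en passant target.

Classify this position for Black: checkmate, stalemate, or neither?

neither

Black to move; black king on a8.
In check: yes, from the white rook on b8.
King squares — a7: available; b7: attacked by Pc6; b8: available.
Legal moves for Black: Kxb8, Ka7.
Black is in check but has 2 legal moves → neither.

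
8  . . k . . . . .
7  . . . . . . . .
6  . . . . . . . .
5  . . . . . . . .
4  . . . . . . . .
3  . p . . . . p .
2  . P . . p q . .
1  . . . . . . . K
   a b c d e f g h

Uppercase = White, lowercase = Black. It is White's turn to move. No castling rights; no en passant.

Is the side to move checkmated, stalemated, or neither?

stalemate

White to move; white king on h1.
In check: no.
King squares — g1: attacked by Qf2; g2: attacked by Qf2; h2: attacked by Qf2.
Legal moves for White: none.
Not in check and no legal moves → stalemate.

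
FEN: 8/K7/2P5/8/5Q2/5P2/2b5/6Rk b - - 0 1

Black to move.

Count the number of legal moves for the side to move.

Black to move; king on h1.
In check: yes, from the white rook on g1.
Legal moves: Kxg1.
Count: 1.

1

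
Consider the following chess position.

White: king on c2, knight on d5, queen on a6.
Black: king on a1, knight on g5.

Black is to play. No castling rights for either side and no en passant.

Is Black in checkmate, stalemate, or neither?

checkmate

Black to move; black king on a1.
In check: yes, from the white queen on a6.
King squares — b1: attacked by Kc2; a2: attacked by Qa6; b2: attacked by Kc2.
Legal moves for Black: none.
In check with no legal moves → checkmate.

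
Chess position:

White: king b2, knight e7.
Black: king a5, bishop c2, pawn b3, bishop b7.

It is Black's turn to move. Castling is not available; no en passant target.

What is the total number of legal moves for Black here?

21

Black to move; king on a5.
In check: no.
Legal moves: Bc8, Ba8, Bc6, Ba6, Bd5, Bbe4, Bf3, Bg2, Bh1, Kb6, Ka6, Kb5, Kb4, Ka4, Bh7, Bg6, Bf5, Bce4, Bd3, Bd1, Bb1.
Count: 21.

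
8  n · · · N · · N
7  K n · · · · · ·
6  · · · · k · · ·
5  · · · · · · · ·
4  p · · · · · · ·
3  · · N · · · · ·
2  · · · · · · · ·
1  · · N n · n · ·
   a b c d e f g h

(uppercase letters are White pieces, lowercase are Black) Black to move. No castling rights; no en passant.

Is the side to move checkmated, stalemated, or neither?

neither

Black to move; black king on e6.
In check: no.
Legal moves for Black include: Nc7, Nb6, Nd8, Nd6, Nc5, Na5, Ke7, Kd7, Kf5, Ke5, Ng3, Nfe3, Nh2, Nd2, Nde3, Nxc3, Nf2, Nb2, ... (list truncated; more exist).
Black has legal moves and is not in check → neither.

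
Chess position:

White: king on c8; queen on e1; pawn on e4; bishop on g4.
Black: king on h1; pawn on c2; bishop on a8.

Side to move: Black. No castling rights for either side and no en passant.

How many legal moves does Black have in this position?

Black to move; king on h1.
In check: yes, from the white queen on e1.
Legal moves: Kh2, Kg2.
Count: 2.

2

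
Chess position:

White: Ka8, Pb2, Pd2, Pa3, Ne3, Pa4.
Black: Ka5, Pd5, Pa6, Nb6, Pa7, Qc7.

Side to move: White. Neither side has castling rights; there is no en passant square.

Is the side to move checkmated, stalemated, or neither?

White to move; white king on a8.
In check: yes, from the black knight on b6.
King squares — a7: attacked by Qc7; b7: attacked by Qc7; b8: attacked by Qc7.
Legal moves for White: none.
In check with no legal moves → checkmate.

checkmate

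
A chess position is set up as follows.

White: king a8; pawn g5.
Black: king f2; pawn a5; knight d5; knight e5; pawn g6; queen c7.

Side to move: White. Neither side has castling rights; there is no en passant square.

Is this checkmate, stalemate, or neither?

White to move; white king on a8.
In check: no.
King squares — a7: attacked by Qc7; b7: attacked by Qc7; b8: attacked by Qc7.
Legal moves for White: none.
Not in check and no legal moves → stalemate.

stalemate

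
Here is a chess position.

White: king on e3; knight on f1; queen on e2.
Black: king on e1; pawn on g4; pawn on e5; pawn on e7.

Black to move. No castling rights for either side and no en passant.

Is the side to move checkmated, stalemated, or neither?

Black to move; black king on e1.
In check: yes, from the white queen on e2.
King squares — d1: attacked by Qe2; f1: attacked by Qe2; d2: attacked by Nf1; e2: attacked by Ke3; f2: attacked by Qe2.
Legal moves for Black: none.
In check with no legal moves → checkmate.

checkmate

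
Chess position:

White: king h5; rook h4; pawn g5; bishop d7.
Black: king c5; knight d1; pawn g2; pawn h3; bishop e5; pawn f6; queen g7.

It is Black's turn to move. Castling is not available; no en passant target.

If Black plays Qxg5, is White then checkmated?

After Qxg5: white king on h5; in check: yes, from the black queen on g5.
King squares — g4: attacked by Qg5; h4: own rook; g5: attacked by Pf6; g6: attacked by Qg5; h6: attacked by Qg5.
White has no legal moves → checkmate.

yes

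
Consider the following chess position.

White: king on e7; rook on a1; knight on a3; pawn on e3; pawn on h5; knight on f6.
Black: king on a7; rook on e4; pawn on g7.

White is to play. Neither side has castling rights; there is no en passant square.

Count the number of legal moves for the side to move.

6

White to move; king on e7.
In check: yes, from the black rook on e4.
Legal moves: Kf8, Kd8, Kf7, Kd7, Kd6, Nxe4.
Count: 6.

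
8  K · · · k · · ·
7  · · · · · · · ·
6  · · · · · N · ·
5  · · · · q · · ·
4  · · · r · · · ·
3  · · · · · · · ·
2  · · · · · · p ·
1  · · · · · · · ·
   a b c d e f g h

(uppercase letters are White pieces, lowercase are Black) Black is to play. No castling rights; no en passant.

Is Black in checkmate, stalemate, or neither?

Black to move; black king on e8.
In check: yes, from the white knight on f6.
Legal moves for Black: Kf8, Kd8, Kf7, Ke7, Qxf6.
Black is in check but has 5 legal moves → neither.

neither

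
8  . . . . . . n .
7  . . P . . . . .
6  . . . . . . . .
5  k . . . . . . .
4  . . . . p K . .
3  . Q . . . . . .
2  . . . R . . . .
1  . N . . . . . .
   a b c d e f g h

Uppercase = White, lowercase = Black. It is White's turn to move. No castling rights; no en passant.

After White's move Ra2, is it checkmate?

yes

After Ra2: black king on a5; in check: yes, from the white rook on a2.
King squares — a4: attacked by Ra2; b4: attacked by Qb3; b5: attacked by Qb3; a6: attacked by Ra2; b6: attacked by Qb3.
Black has no legal moves → checkmate.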